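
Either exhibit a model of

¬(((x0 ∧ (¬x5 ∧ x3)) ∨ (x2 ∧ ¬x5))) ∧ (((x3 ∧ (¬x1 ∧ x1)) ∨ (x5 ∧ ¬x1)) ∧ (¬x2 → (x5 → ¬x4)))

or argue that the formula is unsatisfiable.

x0 = False, x1 = False, x2 = True, x3 = True, x4 = False, x5 = True

  ¬(((x0 ∧ (¬x5 ∧ x3)) ∨ (x2 ∧ ¬x5))) = True
    (x0 ∧ (¬x5 ∧ x3)) ∨ (x2 ∧ ¬x5) = False
      x0 ∧ (¬x5 ∧ x3) = False
        ¬x5 ∧ x3 = False
          ¬x5 = False
      x2 ∧ ¬x5 = False
        ¬x5 = False
  ((x3 ∧ (¬x1 ∧ x1)) ∨ (x5 ∧ ¬x1)) ∧ (¬x2 → (x5 → ¬x4)) = True
    (x3 ∧ (¬x1 ∧ x1)) ∨ (x5 ∧ ¬x1) = True
      x3 ∧ (¬x1 ∧ x1) = False
        ¬x1 ∧ x1 = False
          ¬x1 = True
      x5 ∧ ¬x1 = True
        ¬x1 = True
    ¬x2 → (x5 → ¬x4) = True
      ¬x2 = False
      x5 → ¬x4 = True
        ¬x4 = True
Both conjuncts True, so the formula holds.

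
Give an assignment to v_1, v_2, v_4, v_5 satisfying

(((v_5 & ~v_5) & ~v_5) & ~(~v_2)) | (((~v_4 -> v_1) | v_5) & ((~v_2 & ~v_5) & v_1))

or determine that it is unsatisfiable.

v_1 = True; v_2 = False; v_4 = True; v_5 = False

  (((v_5 & ~v_5) & ~v_5) & ~(~v_2)) | (((~v_4 -> v_1) | v_5) & ((~v_2 & ~v_5) & v_1)) = True
    ((v_5 & ~v_5) & ~v_5) & ~(~v_2) = False
      (v_5 & ~v_5) & ~v_5 = False
        v_5 & ~v_5 = False
          ~v_5 = True
        ~v_5 = True
      ~(~v_2) = False
        ~v_2 = True
    ((~v_4 -> v_1) | v_5) & ((~v_2 & ~v_5) & v_1) = True
      (~v_4 -> v_1) | v_5 = True
        ~v_4 -> v_1 = True
          ~v_4 = False
      (~v_2 & ~v_5) & v_1 = True
        ~v_2 & ~v_5 = True
          ~v_2 = True
          ~v_5 = True
The formula evaluates to True.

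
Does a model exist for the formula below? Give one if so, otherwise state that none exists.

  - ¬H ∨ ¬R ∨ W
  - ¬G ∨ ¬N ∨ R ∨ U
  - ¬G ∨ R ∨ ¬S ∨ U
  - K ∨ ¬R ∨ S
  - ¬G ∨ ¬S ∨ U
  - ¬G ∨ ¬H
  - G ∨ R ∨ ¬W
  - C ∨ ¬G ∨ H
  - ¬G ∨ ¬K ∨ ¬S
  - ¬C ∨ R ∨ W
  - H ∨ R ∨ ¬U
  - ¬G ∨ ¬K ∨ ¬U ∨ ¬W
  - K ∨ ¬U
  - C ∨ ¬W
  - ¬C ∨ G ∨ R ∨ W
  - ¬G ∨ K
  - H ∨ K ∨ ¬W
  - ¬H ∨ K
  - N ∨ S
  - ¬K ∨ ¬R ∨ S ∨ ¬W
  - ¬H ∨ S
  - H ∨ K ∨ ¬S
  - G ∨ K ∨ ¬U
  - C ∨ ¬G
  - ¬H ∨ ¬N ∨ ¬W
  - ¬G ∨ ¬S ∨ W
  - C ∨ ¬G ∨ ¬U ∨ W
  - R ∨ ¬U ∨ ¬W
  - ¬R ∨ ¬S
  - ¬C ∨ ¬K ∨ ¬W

Set R = False.
Set N = False.
  then (N ∨ S) forces S = True.
Try G = True:
  (¬G ∨ R ∨ ¬S ∨ U) forces U = True.
  (¬G ∨ ¬H) forces H = False.
  clause (H ∨ R ∨ ¬U) is falsified — backtrack.
So G = False.
  then (G ∨ R ∨ ¬W) forces W = False.
  then (¬C ∨ R ∨ W) forces C = False.
Set U = True.
  then (H ∨ R ∨ ¬U) forces H = True.
  then (K ∨ ¬U) forces K = True.
All clauses satisfied.

R=F; N=F; G=F; W=F; S=T; U=T; H=T; K=T; C=F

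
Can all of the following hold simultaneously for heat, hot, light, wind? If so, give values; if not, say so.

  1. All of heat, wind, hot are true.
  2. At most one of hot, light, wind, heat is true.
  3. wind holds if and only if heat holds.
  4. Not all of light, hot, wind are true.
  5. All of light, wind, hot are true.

Unsatisfiable — no assignment works.

Case heat = True:
  (1) forces wind = True.
  Constraint (2) is violated (wind=T, heat=T) — contradiction.
Case heat = False:
  Constraint (1) is violated (heat=F) — contradiction.
Both cases fail — unsatisfiable.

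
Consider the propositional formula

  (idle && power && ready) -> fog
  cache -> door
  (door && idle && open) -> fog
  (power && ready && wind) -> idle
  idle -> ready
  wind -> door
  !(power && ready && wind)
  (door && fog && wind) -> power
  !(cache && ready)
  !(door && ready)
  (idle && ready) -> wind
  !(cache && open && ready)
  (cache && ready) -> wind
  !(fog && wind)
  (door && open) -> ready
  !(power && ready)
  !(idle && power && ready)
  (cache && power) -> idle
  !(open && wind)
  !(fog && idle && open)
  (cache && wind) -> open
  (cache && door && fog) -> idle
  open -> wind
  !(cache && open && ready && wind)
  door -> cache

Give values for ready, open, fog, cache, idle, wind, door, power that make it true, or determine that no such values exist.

Set ready = False.
  then (!idle || ready) forces idle = False.
Try open = True:
  (!door || !open || ready) forces door = False.
  (door || !wind) forces wind = False.
  clause (!open || wind) is falsified — backtrack.
So open = False.
Set fog = False.
Set cache = False.
  then (cache || !door) forces door = False.
  then (door || !wind) forces wind = False.
Set power = False.
All clauses satisfied.

ready: False, open: False, fog: False, cache: False, idle: False, wind: False, door: False, power: False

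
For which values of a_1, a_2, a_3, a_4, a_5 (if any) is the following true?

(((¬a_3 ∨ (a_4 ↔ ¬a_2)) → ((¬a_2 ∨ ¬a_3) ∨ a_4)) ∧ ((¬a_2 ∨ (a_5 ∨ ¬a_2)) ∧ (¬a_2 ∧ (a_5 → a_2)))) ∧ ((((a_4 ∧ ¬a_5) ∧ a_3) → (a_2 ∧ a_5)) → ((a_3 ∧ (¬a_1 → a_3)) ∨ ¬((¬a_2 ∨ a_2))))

a_1 = True; a_2 = False; a_3 = True; a_4 = False; a_5 = False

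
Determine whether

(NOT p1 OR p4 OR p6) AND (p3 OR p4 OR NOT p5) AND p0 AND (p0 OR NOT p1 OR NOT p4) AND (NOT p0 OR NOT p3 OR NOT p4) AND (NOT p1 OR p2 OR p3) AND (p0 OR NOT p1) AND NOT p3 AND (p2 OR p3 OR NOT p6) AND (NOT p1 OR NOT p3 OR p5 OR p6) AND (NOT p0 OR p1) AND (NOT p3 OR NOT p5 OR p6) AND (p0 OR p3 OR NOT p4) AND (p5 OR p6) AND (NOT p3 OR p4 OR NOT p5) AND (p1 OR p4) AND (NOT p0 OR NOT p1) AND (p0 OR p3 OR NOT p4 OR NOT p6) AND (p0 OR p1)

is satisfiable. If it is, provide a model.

Unsatisfiable — no assignment works.

Case p0 = True:
  (NOT p3) forces p3 = False.
  (NOT p0 OR p1) forces p1 = True.
  Clause (NOT p0 OR NOT p1) is falsified — contradiction.
Case p0 = False:
  Clause (p0) is falsified — contradiction.
Both cases fail, so the formula is unsatisfiable.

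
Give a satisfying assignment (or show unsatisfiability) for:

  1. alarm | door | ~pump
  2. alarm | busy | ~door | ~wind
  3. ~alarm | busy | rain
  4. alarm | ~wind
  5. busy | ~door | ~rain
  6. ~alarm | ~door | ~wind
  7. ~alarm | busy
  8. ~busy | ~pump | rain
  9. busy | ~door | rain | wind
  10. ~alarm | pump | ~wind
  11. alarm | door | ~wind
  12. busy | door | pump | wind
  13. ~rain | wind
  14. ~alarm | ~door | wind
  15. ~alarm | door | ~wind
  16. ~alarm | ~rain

Try rain = True:
  (~rain | wind) forces wind = True.
  (alarm | ~wind) forces alarm = True.
  clause (~alarm | ~rain) is falsified — backtrack.
So rain = False.
Set alarm = False.
  then (alarm | ~wind) forces wind = False.
Set door = False.
  then (alarm | door | ~pump) forces pump = False.
  then (busy | door | pump | wind) forces busy = True.
All clauses satisfied.

rain = False; alarm = False; door = False; wind = False; pump = False; busy = True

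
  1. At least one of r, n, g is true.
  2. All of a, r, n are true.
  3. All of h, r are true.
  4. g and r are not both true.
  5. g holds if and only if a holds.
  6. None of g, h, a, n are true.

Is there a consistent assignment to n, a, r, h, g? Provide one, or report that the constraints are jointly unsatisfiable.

Case n = True:
  Constraint (6) is violated (n=T) — contradiction.
Case n = False:
  Constraint (2) is violated (n=F) — contradiction.
Both cases fail — unsatisfiable.

Unsatisfiable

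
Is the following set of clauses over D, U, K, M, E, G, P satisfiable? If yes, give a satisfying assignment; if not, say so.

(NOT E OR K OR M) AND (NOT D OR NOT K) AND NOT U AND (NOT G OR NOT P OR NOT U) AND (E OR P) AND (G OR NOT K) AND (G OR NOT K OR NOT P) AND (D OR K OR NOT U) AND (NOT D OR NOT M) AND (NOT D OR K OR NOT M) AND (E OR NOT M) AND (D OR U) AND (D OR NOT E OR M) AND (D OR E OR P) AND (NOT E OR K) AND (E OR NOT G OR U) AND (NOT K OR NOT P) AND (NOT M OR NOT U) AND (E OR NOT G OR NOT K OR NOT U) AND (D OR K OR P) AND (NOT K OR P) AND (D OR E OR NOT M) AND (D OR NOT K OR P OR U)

Unit clause (NOT U) forces U = False.
In (D OR U) only D is left, so D = True.
In (NOT D OR NOT K) only NOT K is left, so K = False.
In (NOT D OR NOT M) only NOT M is left, so M = False.
In (NOT E OR K) only NOT E is left, so E = False.
In (E OR NOT G OR U) only NOT G is left, so G = False.
In (E OR P) only P is left, so P = True.
All clauses satisfied.

D = True, U = False, K = False, M = False, E = False, G = False, P = True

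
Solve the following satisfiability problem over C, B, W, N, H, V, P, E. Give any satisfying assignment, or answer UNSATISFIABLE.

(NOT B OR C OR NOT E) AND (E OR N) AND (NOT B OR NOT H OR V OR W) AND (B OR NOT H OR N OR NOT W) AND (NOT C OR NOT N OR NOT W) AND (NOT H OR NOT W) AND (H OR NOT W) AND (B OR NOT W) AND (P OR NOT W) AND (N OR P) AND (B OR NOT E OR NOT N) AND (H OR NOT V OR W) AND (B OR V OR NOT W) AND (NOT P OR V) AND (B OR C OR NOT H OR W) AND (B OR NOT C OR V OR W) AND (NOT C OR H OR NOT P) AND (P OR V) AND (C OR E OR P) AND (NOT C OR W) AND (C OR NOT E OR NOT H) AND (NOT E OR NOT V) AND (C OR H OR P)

C=F; B=T; W=F; N=T; H=T; V=T; P=T; E=F

Set C = False.
Try B = False:
  (B OR NOT W) forces W = False.
  (B OR C OR NOT H OR W) forces H = False.
  (H OR NOT V OR W) forces V = False.
  (NOT P OR V) forces P = False.
  clause (P OR V) is falsified — backtrack.
So B = True.
  then (NOT B OR C OR NOT E) forces E = False.
  then (E OR N) forces N = True.
  then (C OR E OR P) forces P = True.
  then (NOT P OR V) forces V = True.
Set W = False.
  then (H OR NOT V OR W) forces H = True.
All clauses satisfied.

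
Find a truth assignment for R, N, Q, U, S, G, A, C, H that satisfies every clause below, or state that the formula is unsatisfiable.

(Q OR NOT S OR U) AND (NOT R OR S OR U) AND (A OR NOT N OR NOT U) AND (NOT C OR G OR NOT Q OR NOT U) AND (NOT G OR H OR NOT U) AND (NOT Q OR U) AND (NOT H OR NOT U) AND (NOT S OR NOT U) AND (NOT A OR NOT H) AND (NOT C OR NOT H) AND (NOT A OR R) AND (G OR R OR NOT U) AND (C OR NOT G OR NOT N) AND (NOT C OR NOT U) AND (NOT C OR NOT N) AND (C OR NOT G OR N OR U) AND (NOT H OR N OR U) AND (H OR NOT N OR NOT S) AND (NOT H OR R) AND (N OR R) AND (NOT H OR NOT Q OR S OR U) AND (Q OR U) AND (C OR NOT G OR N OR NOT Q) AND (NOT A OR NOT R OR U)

R: True, N: True, Q: False, U: True, S: False, G: False, A: True, C: False, H: False

Set R = True.
Set N = True.
  then (NOT C OR NOT N) forces C = False.
  then (C OR NOT G OR NOT N) forces G = False.
Set Q = False.
  then (Q OR U) forces U = True.
  then (A OR NOT N OR NOT U) forces A = True.
  then (NOT H OR NOT U) forces H = False.
  then (NOT S OR NOT U) forces S = False.
All clauses satisfied.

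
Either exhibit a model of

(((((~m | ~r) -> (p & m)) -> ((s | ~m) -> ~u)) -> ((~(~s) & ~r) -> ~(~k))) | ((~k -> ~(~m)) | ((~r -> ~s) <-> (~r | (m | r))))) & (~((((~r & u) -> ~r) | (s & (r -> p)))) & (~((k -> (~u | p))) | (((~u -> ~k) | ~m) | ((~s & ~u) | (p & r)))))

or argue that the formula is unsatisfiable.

The conjunct ~((((~r & u) -> ~r) | (s & (r -> p)))) is unsatisfiable on its own:
  r = True: this becomes ~((True | (s & p))) = False.
  r = False: this becomes ~((True | s)) = False.
So the whole conjunction is unsatisfiable.

No satisfying assignment exists.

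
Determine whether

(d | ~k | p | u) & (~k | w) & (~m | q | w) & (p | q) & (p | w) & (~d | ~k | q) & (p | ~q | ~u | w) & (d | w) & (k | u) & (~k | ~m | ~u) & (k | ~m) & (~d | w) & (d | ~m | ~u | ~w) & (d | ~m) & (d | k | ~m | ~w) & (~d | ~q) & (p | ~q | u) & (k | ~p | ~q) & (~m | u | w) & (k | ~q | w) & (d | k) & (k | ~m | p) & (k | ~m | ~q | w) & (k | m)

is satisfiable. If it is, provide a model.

p = True, q = True, d = False, w = True, u = True, m = False, k = True

Set p = True.
Set q = True.
  then (~d | ~q) forces d = False.
  then (k | ~p | ~q) forces k = True.
  then (~k | w) forces w = True.
  then (d | ~m) forces m = False.
Set u = True.
All clauses satisfied.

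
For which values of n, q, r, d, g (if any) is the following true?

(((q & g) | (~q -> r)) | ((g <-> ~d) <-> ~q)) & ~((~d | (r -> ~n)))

n: True, q: False, r: True, d: True, g: False

  ((q & g) | (~q -> r)) | ((g <-> ~d) <-> ~q) = True
    (q & g) | (~q -> r) = True
      q & g = False
      ~q -> r = True
        ~q = True
    (g <-> ~d) <-> ~q = True
      g <-> ~d = True
        ~d = False
      ~q = True
  ~((~d | (r -> ~n))) = True
    ~d | (r -> ~n) = False
      ~d = False
      r -> ~n = False
        ~n = False
Both conjuncts True, so the formula holds.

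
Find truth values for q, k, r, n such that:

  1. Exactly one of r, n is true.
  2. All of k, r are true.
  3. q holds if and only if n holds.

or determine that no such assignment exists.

q=F; k=T; r=T; n=F

  (1) {r, n}: 1 true — exactly one ✓
  (2) {k, r}: all 2 true ✓
  (3) q=F, n=F — same ✓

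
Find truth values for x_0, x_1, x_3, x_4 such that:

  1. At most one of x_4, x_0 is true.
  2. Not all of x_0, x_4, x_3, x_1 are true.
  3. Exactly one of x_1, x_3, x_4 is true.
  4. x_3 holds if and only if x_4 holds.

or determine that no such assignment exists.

x_0 = False, x_1 = True, x_3 = False, x_4 = False

  (1) {x_4, x_0}: 0 true — at most one ✓
  (2) {x_0, x_4, x_3, x_1}: 1/4 true — not all ✓
  (3) {x_1, x_3, x_4}: 1 true — exactly one ✓
  (4) x_3=F, x_4=F — same ✓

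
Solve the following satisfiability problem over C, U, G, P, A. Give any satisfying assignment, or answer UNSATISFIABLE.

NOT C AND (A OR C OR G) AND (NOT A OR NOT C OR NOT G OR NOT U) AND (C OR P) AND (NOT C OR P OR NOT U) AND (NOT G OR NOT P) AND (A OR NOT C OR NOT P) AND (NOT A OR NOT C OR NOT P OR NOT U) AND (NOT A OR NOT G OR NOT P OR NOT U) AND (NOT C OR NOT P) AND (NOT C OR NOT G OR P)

Unit clause (NOT C) forces C = False.
In (C OR P) only P is left, so P = True.
In (NOT G OR NOT P) only NOT G is left, so G = False.
In (A OR C OR G) only A is left, so A = True.
Set U = False.
All clauses satisfied.

C = False, U = False, G = False, P = True, A = True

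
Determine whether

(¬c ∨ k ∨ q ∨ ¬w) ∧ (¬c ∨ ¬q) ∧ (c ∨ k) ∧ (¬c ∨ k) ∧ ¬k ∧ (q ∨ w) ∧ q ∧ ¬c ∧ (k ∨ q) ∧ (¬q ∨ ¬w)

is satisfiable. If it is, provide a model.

Case k = True:
  Clause (¬k) is falsified — contradiction.
Case k = False:
  (c ∨ k) forces c = True.
  Clause (¬c ∨ k) is falsified — contradiction.
Both cases fail, so the formula is unsatisfiable.

Unsatisfiable — no assignment works.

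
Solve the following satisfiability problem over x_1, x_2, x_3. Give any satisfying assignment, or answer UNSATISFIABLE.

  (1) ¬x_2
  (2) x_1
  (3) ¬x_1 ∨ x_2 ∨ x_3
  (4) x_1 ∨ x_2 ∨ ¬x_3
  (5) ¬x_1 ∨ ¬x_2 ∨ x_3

Unit clause (¬x_2) forces x_2 = False.
Unit clause (x_1) forces x_1 = True.
In (¬x_1 ∨ x_2 ∨ x_3) only x_3 is left, so x_3 = True.
All clauses satisfied.

x_1=T; x_2=F; x_3=T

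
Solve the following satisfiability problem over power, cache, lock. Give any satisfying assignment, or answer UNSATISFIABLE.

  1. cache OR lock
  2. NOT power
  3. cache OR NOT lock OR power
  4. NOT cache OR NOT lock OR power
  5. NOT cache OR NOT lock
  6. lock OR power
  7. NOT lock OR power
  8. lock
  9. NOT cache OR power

Case power = True:
  Clause (NOT power) is falsified — contradiction.
Case power = False:
  (lock OR power) forces lock = True.
  Clause (NOT lock OR power) is falsified — contradiction.
Both cases fail, so the formula is unsatisfiable.

Unsatisfiable — no assignment works.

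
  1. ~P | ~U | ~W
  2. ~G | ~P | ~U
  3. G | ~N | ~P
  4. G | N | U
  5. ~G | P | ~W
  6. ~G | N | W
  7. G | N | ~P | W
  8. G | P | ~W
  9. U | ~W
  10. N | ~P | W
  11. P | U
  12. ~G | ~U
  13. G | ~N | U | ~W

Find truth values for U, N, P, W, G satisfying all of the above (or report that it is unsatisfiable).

U: False; N: True; P: True; W: False; G: True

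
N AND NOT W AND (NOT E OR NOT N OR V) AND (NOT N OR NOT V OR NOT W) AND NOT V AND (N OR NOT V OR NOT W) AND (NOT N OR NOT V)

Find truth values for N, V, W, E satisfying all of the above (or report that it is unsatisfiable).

N: True, V: False, W: False, E: False

Unit clause (N) forces N = True.
Unit clause (NOT W) forces W = False.
Unit clause (NOT V) forces V = False.
In (NOT E OR NOT N OR V) only NOT E is left, so E = False.
Check each clause:
  (N): N holds.
  (NOT W): NOT W holds.
  (NOT E OR NOT N OR V): NOT E holds.
  (NOT N OR NOT V OR NOT W): NOT V holds.
  (NOT V): NOT V holds.
  (N OR NOT V OR NOT W): N holds.
  (NOT N OR NOT V): NOT V holds.
All clauses satisfied.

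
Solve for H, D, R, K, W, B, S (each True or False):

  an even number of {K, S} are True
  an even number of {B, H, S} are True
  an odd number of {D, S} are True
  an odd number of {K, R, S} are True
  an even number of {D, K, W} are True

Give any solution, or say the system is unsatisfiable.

H: True, D: True, R: True, K: False, W: True, B: True, S: False

{K, S}: 0 true → even ✓
{B, H, S}: 2 true → even ✓
{D, S}: 1 true → odd ✓
{K, R, S}: 1 true → odd ✓
{D, K, W}: 2 true → even ✓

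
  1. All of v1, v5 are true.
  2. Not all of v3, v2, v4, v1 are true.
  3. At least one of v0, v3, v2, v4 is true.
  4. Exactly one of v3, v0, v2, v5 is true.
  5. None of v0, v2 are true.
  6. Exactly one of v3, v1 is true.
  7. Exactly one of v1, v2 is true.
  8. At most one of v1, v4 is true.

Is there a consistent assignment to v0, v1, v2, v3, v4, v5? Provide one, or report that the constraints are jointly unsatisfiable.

Unsatisfiable

Case v0 = True:
  Constraint (5) is violated (v0=T) — contradiction.
Case v0 = False:
  (1) forces v1 = True.
  (1) forces v5 = True.
  (4) with v5=T forces v3 = False.
  (4) with v5=T forces v2 = False.
  (3) with v0=F, v3=F, v2=F forces v4 = True.
  Constraint (8) is violated (v1=T, v4=T) — contradiction.
Both cases fail — unsatisfiable.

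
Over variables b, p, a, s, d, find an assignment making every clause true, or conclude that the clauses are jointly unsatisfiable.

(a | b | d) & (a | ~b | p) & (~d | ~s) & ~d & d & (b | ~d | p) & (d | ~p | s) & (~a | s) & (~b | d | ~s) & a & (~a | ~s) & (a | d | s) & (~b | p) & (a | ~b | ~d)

Unsatisfiable

Case d = True:
  Clause (~d) is falsified — contradiction.
Case d = False:
  Clause (d) is falsified — contradiction.
Both cases fail, so the formula is unsatisfiable.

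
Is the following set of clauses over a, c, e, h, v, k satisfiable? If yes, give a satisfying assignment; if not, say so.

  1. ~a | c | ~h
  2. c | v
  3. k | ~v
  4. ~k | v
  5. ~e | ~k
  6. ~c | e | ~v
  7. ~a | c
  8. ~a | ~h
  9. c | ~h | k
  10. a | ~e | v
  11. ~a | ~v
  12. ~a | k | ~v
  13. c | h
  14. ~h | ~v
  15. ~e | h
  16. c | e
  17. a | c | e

Set a = True.
  then (~a | c) forces c = True.
  then (~a | ~h) forces h = False.
  then (~a | ~v) forces v = False.
  then (~e | h) forces e = False.
  then (~k | v) forces k = False.
All clauses satisfied.

a=T, c=T, e=F, h=F, v=F, k=F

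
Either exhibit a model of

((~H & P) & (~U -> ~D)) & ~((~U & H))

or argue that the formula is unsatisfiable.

P: True, D: True, U: True, H: False

  (~H & P) & (~U -> ~D) = True
    ~H & P = True
      ~H = True
    ~U -> ~D = True
      ~U = False
      ~D = False
  ~((~U & H)) = True
    ~U & H = False
      ~U = False
Both conjuncts True, so the formula holds.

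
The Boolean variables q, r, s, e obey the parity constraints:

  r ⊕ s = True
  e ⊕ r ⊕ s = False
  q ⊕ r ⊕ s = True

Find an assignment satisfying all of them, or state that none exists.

q=F; r=F; s=T; e=T

r ⊕ s = F ⊕ T = True ✓
e ⊕ r ⊕ s = T ⊕ F ⊕ T = False ✓
q ⊕ r ⊕ s = F ⊕ F ⊕ T = True ✓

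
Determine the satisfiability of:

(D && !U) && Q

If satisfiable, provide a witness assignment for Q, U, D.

Q = True, U = False, D = True

  D && !U = True
    !U = True
Both conjuncts True, so the formula holds.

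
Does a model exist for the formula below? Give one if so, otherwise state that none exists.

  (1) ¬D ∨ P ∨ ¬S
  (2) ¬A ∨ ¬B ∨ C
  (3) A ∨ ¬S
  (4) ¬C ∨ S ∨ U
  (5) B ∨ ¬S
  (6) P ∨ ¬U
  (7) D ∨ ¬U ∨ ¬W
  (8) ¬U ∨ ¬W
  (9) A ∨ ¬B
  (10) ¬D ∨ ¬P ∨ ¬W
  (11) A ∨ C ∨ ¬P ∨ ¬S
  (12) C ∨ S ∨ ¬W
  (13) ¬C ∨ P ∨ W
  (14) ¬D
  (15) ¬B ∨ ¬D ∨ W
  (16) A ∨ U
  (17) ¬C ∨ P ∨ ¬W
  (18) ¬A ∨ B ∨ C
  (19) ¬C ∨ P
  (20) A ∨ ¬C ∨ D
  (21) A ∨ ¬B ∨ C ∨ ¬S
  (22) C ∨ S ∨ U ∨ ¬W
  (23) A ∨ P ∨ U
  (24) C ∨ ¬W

C = True; W = False; D = False; B = True; P = True; A = True; S = False; U = True

Unit clause (¬D) forces D = False.
Set C = True.
  then (¬C ∨ P) forces P = True.
  then (A ∨ ¬C ∨ D) forces A = True.
Set W = False.
Set B = True.
Set S = False.
  then (¬C ∨ S ∨ U) forces U = True.
All clauses satisfied.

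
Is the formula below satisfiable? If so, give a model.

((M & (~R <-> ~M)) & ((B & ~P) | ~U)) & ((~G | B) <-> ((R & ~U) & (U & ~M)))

B=F, G=T, P=T, M=T, R=T, U=F

  (M & (~R <-> ~M)) & ((B & ~P) | ~U) = True
    M & (~R <-> ~M) = True
      ~R <-> ~M = True
        ~R = False
        ~M = False
    (B & ~P) | ~U = True
      B & ~P = False
        ~P = False
      ~U = True
  (~G | B) <-> ((R & ~U) & (U & ~M)) = True
    ~G | B = False
      ~G = False
    (R & ~U) & (U & ~M) = False
      R & ~U = True
        ~U = True
      U & ~M = False
        ~M = False
Both conjuncts True, so the formula holds.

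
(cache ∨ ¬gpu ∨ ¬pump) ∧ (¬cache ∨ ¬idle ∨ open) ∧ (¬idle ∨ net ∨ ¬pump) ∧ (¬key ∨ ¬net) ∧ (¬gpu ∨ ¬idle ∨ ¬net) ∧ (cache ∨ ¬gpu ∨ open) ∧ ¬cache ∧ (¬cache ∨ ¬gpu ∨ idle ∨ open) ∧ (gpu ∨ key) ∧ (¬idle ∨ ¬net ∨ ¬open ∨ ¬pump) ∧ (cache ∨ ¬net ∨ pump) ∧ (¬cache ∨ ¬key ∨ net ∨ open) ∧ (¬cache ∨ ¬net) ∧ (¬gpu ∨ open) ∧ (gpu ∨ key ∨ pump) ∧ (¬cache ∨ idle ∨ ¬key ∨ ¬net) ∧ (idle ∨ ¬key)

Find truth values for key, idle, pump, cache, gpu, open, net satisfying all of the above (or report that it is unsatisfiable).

Unit clause (¬cache) forces cache = False.
Set key = False.
  then (gpu ∨ key) forces gpu = True.
  then (¬gpu ∨ open) forces open = True.
  then (cache ∨ ¬gpu ∨ ¬pump) forces pump = False.
  then (cache ∨ ¬net ∨ pump) forces net = False.
Set idle = True.
All clauses satisfied.

key: False; idle: True; pump: False; cache: False; gpu: True; open: True; net: False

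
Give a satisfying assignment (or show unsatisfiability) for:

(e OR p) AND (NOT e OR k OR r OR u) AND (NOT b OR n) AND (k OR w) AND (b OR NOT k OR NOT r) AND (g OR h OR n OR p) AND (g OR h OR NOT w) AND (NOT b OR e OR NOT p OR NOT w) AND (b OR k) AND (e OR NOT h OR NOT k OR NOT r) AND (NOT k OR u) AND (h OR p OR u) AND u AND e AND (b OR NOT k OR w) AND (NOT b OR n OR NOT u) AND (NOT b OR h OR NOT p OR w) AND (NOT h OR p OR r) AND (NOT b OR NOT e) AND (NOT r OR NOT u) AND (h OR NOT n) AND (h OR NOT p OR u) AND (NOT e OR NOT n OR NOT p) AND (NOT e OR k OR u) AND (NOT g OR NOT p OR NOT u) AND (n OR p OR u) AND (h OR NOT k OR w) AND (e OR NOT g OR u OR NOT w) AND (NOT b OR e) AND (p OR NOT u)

w = True, e = True, p = True, g = False, k = True, h = True, r = False, b = False, u = True, n = False

Unit clause (u) forces u = True.
Unit clause (e) forces e = True.
In (NOT b OR NOT e) only NOT b is left, so b = False.
In (NOT r OR NOT u) only NOT r is left, so r = False.
In (p OR NOT u) only p is left, so p = True.
In (b OR k) only k is left, so k = True.
In (b OR NOT k OR w) only w is left, so w = True.
In (NOT e OR NOT n OR NOT p) only NOT n is left, so n = False.
In (NOT g OR NOT p OR NOT u) only NOT g is left, so g = False.
In (g OR h OR NOT w) only h is left, so h = True.
All clauses satisfied.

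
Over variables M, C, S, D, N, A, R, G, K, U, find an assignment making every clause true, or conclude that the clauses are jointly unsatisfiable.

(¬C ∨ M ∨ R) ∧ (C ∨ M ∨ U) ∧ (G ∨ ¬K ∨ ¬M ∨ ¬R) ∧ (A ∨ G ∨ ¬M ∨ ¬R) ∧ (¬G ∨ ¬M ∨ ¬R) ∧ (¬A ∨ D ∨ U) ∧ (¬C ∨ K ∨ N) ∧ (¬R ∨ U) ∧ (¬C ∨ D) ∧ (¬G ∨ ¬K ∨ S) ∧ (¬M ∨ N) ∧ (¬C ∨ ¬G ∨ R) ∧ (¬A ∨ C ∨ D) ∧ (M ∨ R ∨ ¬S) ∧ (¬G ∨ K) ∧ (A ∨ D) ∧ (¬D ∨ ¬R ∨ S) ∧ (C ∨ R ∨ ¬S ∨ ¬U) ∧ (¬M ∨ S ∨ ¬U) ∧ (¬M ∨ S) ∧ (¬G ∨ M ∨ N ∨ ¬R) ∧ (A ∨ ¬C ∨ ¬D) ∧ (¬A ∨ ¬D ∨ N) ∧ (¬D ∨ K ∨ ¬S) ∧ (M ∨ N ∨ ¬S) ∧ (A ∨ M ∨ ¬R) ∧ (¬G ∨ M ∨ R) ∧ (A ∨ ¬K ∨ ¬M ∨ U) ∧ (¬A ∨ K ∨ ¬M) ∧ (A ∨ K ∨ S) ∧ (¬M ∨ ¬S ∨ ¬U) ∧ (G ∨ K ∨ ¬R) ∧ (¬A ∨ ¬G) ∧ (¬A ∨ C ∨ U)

M = False; C = False; S = False; D = True; N = True; A = True; R = False; G = False; K = True; U = True

Set M = False.
Set C = False.
  then (C ∨ M ∨ U) forces U = True.
Set S = False.
Try D = False:
  (¬A ∨ C ∨ D) forces A = False.
  clause (A ∨ D) is falsified — backtrack.
So D = True.
  then (¬D ∨ ¬R ∨ S) forces R = False.
  then (¬G ∨ M ∨ R) forces G = False.
Set N = True.
Set A = True.
Set K = True.
All clauses satisfied.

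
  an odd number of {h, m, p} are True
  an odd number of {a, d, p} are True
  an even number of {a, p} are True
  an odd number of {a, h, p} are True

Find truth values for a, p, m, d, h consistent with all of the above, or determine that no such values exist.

a = True, p = True, m = True, d = True, h = True

{h, m, p}: 3 true → odd ✓
{a, d, p}: 3 true → odd ✓
{a, p}: 2 true → even ✓
{a, h, p}: 3 true → odd ✓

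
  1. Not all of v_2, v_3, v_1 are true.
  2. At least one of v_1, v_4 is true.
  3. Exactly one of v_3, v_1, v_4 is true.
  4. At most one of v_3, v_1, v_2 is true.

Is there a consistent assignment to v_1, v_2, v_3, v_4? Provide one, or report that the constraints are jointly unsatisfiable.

v_1 = False, v_2 = False, v_3 = False, v_4 = True

  (1) {v_2, v_3, v_1}: 0/3 true — not all ✓
  (2) {v_1, v_4}: 1 true — at least one ✓
  (3) {v_3, v_1, v_4}: 1 true — exactly one ✓
  (4) {v_3, v_1, v_2}: 0 true — at most one ✓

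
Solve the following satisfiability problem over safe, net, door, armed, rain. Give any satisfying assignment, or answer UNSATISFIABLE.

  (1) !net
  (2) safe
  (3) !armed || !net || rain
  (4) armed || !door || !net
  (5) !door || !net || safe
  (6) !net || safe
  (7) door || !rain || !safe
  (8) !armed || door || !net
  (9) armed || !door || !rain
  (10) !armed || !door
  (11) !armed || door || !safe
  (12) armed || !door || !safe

safe: True, net: False, door: False, armed: False, rain: False

Unit clause (!net) forces net = False.
Unit clause (safe) forces safe = True.
Try door = True:
  (!armed || !door) forces armed = False.
  clause (armed || !door || !safe) is falsified — backtrack.
So door = False.
  then (door || !rain || !safe) forces rain = False.
  then (!armed || door || !safe) forces armed = False.
All clauses satisfied.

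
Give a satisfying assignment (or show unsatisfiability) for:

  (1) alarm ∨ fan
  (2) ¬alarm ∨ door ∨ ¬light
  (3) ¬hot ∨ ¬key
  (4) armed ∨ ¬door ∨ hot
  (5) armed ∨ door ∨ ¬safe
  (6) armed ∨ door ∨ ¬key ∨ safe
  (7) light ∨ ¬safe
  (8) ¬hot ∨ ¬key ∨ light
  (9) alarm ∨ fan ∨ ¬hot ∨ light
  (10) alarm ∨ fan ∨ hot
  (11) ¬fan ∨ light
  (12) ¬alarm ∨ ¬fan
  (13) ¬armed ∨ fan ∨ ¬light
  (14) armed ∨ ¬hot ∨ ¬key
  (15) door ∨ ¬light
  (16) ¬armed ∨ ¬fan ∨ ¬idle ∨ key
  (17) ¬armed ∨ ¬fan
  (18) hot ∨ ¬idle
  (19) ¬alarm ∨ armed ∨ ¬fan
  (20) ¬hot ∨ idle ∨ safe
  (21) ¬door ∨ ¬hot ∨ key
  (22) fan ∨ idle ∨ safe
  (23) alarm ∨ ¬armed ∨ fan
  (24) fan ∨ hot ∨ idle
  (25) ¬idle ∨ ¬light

key = False; light = False; fan = False; door = False; idle = True; hot = True; alarm = True; safe = False; armed = False

Set key = False.
Set light = False.
  then (light ∨ ¬safe) forces safe = False.
  then (¬fan ∨ light) forces fan = False.
  then (fan ∨ idle ∨ safe) forces idle = True.
  then (alarm ∨ fan) forces alarm = True.
  then (hot ∨ ¬idle) forces hot = True.
  then (¬door ∨ ¬hot ∨ key) forces door = False.
Set armed = False.
All clauses satisfied.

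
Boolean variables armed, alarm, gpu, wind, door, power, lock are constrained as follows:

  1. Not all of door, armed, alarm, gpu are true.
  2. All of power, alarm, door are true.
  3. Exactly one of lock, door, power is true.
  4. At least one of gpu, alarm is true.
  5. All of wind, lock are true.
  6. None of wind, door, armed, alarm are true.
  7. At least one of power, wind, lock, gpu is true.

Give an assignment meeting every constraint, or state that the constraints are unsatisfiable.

Case alarm = True:
  Constraint (6) is violated (alarm=T) — contradiction.
Case alarm = False:
  Constraint (2) is violated (alarm=F) — contradiction.
Both cases fail — unsatisfiable.

UNSATISFIABLE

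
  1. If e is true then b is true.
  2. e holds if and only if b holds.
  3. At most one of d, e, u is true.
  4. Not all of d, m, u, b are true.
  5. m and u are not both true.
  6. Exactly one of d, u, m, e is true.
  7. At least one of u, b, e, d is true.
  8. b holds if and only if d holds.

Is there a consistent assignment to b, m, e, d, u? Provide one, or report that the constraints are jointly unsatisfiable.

b = False, m = False, e = False, d = False, u = True

  (1) e=F ⇒ b: vacuous ✓
  (2) e=F, b=F — same ✓
  (3) {d, e, u}: 1 true — at most one ✓
  (4) {d, m, u, b}: 1/4 true — not all ✓
  (5) m=F, u=T — not both ✓
  (6) {d, u, m, e}: 1 true — exactly one ✓
  (7) {u, b, e, d}: 1 true — at least one ✓
  (8) b=F, d=F — same ✓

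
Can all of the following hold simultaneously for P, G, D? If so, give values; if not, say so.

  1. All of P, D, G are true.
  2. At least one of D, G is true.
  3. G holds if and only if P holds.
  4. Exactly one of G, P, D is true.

Case P = True:
  (1) forces D = True.
  Constraint (4) is violated (P=T, D=T) — contradiction.
Case P = False:
  Constraint (1) is violated (P=F) — contradiction.
Both cases fail — unsatisfiable.

Unsatisfiable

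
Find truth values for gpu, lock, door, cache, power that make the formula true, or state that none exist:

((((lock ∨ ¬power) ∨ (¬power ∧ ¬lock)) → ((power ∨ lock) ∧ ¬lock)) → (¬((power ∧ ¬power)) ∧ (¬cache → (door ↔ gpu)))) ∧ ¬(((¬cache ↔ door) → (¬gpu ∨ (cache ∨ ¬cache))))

The conjunct ¬(((¬cache ↔ door) → (¬gpu ∨ (cache ∨ ¬cache)))) is unsatisfiable on its own:
  gpu=F, door=F, cache=F: evaluates to False.
  gpu=F, door=F, cache=T: evaluates to False.
  gpu=F, door=T, cache=F: evaluates to False.
  gpu=F, door=T, cache=T: evaluates to False.
  gpu=T, door=F, cache=F: evaluates to False.
  gpu=T, door=F, cache=T: evaluates to False.
  gpu=T, door=T, cache=F: evaluates to False.
  gpu=T, door=T, cache=T: evaluates to False.
So the whole conjunction is unsatisfiable.

Unsatisfiable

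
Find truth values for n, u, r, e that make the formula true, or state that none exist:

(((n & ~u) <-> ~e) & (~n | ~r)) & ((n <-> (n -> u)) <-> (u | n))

n=F, u=F, r=F, e=T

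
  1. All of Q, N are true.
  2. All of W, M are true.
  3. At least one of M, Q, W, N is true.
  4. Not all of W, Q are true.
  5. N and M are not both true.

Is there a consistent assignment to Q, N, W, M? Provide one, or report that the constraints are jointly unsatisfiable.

Unsatisfiable

Case W = True:
  (1) forces Q = True.
  Constraint (4) is violated (W=T, Q=T) — contradiction.
Case W = False:
  Constraint (2) is violated (W=F) — contradiction.
Both cases fail — unsatisfiable.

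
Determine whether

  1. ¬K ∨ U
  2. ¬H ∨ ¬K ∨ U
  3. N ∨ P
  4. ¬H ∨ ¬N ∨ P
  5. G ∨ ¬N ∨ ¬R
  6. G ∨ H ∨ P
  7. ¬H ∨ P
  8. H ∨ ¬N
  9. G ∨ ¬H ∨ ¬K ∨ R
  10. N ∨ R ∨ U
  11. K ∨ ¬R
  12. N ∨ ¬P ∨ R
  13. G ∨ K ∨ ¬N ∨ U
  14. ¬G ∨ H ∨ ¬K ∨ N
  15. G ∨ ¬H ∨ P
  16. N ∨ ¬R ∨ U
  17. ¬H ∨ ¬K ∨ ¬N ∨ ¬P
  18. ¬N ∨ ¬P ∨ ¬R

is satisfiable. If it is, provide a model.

H=F; K=T; G=F; R=T; N=F; P=T; U=T

Set H = False.
  then (H ∨ ¬N) forces N = False.
  then (N ∨ P) forces P = True.
  then (N ∨ ¬P ∨ R) forces R = True.
  then (N ∨ ¬R ∨ U) forces U = True.
  then (K ∨ ¬R) forces K = True.
  then (¬G ∨ H ∨ ¬K ∨ N) forces G = False.
All clauses satisfied.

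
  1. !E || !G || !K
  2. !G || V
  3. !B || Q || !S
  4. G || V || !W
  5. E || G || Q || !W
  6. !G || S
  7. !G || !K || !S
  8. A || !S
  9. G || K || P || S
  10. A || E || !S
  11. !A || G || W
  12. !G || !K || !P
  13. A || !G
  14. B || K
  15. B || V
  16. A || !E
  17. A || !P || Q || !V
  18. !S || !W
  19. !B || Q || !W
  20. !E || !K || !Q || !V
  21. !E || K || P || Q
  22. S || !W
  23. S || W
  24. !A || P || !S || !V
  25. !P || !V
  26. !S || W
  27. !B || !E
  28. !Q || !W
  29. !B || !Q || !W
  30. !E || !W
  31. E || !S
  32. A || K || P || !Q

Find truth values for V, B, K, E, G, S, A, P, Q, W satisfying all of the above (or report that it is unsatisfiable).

Case W = True:
  (!S || !W) forces S = False.
  Clause (S || !W) is falsified — contradiction.
Case W = False:
  (S || W) forces S = True.
  Clause (!S || W) is falsified — contradiction.
Both cases fail, so the formula is unsatisfiable.

The formula is unsatisfiable.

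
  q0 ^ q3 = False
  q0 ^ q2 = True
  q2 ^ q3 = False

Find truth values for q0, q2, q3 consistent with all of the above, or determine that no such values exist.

Unsatisfiable

Adding constraints 1, 2, 3 mod 2: every variable appears an even number of times on the left, so the left side is 0.
But the right sides sum to 1 (mod 2). 0 ≠ 1 — the system is inconsistent.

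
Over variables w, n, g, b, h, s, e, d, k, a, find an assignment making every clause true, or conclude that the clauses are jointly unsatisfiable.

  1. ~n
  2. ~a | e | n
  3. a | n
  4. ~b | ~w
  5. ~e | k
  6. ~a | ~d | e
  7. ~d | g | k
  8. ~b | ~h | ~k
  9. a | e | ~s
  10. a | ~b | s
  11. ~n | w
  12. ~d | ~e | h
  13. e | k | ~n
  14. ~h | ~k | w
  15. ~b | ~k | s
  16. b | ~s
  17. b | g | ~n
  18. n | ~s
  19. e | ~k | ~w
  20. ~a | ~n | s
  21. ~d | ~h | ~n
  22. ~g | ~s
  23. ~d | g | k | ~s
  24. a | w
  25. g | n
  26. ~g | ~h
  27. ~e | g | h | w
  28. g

Unit clause (~n) forces n = False.
In (a | n) only a is left, so a = True.
In (n | ~s) only ~s is left, so s = False.
In (g | n) only g is left, so g = True.
In (~g | ~h) only ~h is left, so h = False.
In (~a | e | n) only e is left, so e = True.
In (~e | k) only k is left, so k = True.
In (~d | ~e | h) only ~d is left, so d = False.
In (~b | ~k | s) only ~b is left, so b = False.
Set w = True.
All clauses satisfied.

w=T, n=F, g=T, b=F, h=F, s=F, e=T, d=F, k=T, a=T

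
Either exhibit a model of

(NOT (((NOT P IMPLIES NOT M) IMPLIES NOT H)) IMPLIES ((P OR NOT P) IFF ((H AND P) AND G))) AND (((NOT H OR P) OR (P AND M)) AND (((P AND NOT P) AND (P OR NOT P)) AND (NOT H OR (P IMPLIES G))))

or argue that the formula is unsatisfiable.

Case P = True: the conjunct NOT P is False.
Case P = False: the conjunct P is False.
Both cases fail — unsatisfiable.

No satisfying assignment exists.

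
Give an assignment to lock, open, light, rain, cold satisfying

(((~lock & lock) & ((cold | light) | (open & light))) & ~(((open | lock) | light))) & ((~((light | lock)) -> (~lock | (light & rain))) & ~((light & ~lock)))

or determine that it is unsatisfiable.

Case lock = True: the conjunct ~lock is False.
Case lock = False: the conjunct lock is False.
Both cases fail — unsatisfiable.

No satisfying assignment exists.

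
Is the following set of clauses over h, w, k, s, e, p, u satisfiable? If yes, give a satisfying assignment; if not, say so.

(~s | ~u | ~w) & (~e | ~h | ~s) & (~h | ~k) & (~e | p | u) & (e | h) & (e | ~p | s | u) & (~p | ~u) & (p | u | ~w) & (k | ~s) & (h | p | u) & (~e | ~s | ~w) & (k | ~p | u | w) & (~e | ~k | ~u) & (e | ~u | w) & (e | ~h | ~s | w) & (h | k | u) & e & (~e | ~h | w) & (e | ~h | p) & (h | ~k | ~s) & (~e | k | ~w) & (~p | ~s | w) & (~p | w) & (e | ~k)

h=F, w=T, k=T, s=F, e=T, p=T, u=F

Unit clause (e) forces e = True.
Try h = True:
  (~e | ~h | ~s) forces s = False.
  (~h | ~k) forces k = False.
  (~e | ~h | w) forces w = True.
  clause (~e | k | ~w) is falsified — backtrack.
So h = False.
Set w = True.
  then (~e | ~s | ~w) forces s = False.
  then (~e | k | ~w) forces k = True.
  then (~e | ~k | ~u) forces u = False.
  then (~e | p | u) forces p = True.
All clauses satisfied.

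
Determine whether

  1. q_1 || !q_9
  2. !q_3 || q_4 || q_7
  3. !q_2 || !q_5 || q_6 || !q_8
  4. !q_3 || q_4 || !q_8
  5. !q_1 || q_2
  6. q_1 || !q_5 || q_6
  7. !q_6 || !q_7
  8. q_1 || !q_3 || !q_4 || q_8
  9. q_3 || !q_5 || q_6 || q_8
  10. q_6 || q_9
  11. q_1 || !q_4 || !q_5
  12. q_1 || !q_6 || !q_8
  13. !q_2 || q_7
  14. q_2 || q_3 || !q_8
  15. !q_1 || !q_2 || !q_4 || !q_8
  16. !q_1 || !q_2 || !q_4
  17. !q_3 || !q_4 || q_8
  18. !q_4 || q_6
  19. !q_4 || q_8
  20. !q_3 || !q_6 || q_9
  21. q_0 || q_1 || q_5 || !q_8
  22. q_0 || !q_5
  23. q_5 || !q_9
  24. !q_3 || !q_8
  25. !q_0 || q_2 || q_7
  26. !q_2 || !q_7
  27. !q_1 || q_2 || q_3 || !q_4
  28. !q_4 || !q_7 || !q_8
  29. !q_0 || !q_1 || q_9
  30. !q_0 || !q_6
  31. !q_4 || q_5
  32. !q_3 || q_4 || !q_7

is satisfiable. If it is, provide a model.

Set q_0 = False.
  then (q_0 || !q_5) forces q_5 = False.
  then (q_5 || !q_9) forces q_9 = False.
  then (!q_4 || q_5) forces q_4 = False.
  then (q_6 || q_9) forces q_6 = True.
  then (!q_3 || !q_6 || q_9) forces q_3 = False.
  then (!q_6 || !q_7) forces q_7 = False.
  then (!q_2 || q_7) forces q_2 = False.
  then (q_2 || q_3 || !q_8) forces q_8 = False.
  then (!q_1 || q_2) forces q_1 = False.
All clauses satisfied.

q_0 = False; q_1 = False; q_2 = False; q_3 = False; q_4 = False; q_5 = False; q_6 = True; q_7 = False; q_8 = False; q_9 = False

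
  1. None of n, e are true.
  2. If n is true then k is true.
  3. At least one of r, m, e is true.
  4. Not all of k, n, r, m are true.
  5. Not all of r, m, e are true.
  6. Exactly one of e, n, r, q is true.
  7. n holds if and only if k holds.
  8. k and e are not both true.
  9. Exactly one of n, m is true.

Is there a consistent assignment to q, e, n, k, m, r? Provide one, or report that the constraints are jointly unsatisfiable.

q=T, e=F, n=F, k=F, m=T, r=F

  (1) {n, e}: 0 true — none ✓
  (2) n=F ⇒ k: vacuous ✓
  (3) {r, m, e}: 1 true — at least one ✓
  (4) {k, n, r, m}: 1/4 true — not all ✓
  (5) {r, m, e}: 1/3 true — not all ✓
  (6) {e, n, r, q}: 1 true — exactly one ✓
  (7) n=F, k=F — same ✓
  (8) k=F, e=F — not both ✓
  (9) {n, m}: 1 true — exactly one ✓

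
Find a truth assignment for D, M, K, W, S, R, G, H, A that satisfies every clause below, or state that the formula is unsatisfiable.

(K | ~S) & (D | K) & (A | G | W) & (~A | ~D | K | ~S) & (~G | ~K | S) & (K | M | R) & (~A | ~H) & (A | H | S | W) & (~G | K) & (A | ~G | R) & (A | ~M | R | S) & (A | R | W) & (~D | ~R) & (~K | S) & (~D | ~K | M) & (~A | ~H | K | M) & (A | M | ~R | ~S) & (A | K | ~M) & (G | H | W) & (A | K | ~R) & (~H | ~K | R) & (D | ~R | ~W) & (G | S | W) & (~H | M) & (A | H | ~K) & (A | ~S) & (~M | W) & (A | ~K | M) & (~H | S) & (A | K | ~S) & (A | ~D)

Set D = False.
  then (D | K) forces K = True.
  then (~K | S) forces S = True.
  then (A | ~S) forces A = True.
  then (~A | ~H) forces H = False.
Set M = True.
  then (~M | W) forces W = True.
  then (D | ~R | ~W) forces R = False.
Set G = False.
All clauses satisfied.

D: False, M: True, K: True, W: True, S: True, R: False, G: False, H: False, A: True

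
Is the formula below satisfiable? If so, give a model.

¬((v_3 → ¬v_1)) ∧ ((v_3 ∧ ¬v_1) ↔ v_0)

v_0=F, v_1=T, v_3=T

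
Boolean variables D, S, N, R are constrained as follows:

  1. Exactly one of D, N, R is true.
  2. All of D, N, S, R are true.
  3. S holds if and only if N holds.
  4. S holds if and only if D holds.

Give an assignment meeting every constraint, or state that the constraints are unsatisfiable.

The formula is unsatisfiable.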